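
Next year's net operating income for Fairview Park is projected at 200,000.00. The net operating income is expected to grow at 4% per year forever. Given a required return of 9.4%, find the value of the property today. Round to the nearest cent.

3703703.70

Growing perpetuity: P = D₁ / (r − g) = 200,000.0000 / (0.094 − 0.04) = 3,703,703.70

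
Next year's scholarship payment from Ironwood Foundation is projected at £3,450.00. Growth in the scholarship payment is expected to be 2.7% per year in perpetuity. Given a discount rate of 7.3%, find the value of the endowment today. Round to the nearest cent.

Growing perpetuity: P = D₁ / (r − g) = £3,450.0000 / (0.073 − 0.027) = £75,000.00

£75000.00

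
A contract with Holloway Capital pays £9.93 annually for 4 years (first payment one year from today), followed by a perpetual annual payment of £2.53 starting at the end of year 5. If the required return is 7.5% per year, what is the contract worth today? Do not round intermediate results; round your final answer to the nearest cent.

£58.52

PV of 4-year annuity: £9.93 × [1 − (1+0.075)^−4] / 0.075 = 33.25881
Perpetuity value at year 4: £2.53 / 0.075 = 33.73333
PV of perpetuity: 33.73333 / (1+0.075)^4 = 25.25954
Total PV = 33.25881 + 25.25954 = 58.51835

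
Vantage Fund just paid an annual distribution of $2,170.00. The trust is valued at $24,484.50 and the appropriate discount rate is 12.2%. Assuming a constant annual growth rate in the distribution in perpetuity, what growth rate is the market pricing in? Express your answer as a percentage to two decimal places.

3.07%

P = D₀(1+g)/(r−g) ⇒ P(r−g) = D₀(1+g) ⇒ g(P+D₀) = P·r − D₀
g = (P·r − D₀)/(P + D₀) = ($24,484.50×0.122 − $2,170.00) / ($24,484.50 + $2,170.00) = 0.030656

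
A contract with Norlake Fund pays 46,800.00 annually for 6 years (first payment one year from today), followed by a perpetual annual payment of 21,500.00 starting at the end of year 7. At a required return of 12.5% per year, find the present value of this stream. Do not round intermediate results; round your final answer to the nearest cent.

PV of 6-year annuity: 46,800.00 × [1 − (1+0.125)^−6] / 0.125 = 189719.64301
Perpetuity value at year 6: 21,500.00 / 0.125 = 172000.00000
PV of perpetuity: 172000.00000 / (1+0.125)^6 = 84842.47169
Total PV = 189719.64301 + 84842.47169 = 274562.11470

274562.11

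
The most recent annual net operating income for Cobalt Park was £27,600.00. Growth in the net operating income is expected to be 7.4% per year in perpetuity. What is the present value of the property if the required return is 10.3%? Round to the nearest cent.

D₁ = D₀ × (1 + g) = £27,600.00 × 1.074 = £29,642.4000
Growing perpetuity: P = D₁ / (r − g) = £29,642.4000 / (0.103 − 0.074) = £1,022,151.72

£1022151.72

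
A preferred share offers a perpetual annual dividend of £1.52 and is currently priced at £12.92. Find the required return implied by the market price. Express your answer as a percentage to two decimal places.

P = C/r ⇒ r = C/P = £1.52/£12.92 = 0.117647

11.76%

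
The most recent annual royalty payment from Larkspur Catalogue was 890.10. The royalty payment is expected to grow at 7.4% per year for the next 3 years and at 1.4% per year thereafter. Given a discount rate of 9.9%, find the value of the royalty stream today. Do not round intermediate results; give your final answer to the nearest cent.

D_1 = 955.96740
D_2 = 1026.70899
D_3 = 1102.68545
Terminal value at year 3: TV = D_3×(1+g_2)/(r−g_2) = 1118.12305/0.085 = 13154.38881
P_0 = D_1/(1+r)^1 + D_2/(1+r)^2 + D_3/(1+r)^3 + TV/(1+r)^3
    = 869.85205 + 850.06469 + 830.72746 + 9910.08997 = 12460.73417

12460.73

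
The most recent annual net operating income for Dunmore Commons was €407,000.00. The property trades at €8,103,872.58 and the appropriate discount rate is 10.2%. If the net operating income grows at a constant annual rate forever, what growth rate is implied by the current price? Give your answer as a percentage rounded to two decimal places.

P = D₀(1+g)/(r−g) ⇒ P(r−g) = D₀(1+g) ⇒ g(P+D₀) = P·r − D₀
g = (P·r − D₀)/(P + D₀) = (€8,103,872.58×0.102 − €407,000.00) / (€8,103,872.58 + €407,000.00) = 0.049301

4.93%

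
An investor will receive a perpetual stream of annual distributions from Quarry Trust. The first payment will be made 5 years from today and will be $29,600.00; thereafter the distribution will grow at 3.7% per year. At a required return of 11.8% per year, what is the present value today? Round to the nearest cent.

$233904.99

Value at end of year 4: C₁ / (r − g) = $29,600.00 / (0.118 − 0.037) = $365,432.0988
Discount to today: PV = $365,432.0988 / (1 + 0.118)^4 = $365,432.0988 / 1.562310 = $233,904.99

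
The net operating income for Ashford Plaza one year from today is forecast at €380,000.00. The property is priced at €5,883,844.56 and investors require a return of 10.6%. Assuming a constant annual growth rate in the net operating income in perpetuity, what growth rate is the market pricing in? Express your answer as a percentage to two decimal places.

P = D₁/(r−g) ⇒ g = r − D₁/P = 0.106 − €380,000.00/€5,883,844.56 = 0.041416

4.14%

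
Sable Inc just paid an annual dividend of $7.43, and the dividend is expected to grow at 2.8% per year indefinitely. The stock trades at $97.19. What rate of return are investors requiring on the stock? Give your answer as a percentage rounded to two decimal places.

10.66%

D₁ = $7.43 × 1.028 = $7.6380
P = D₁/(r − g) ⇒ r = D₁/P + g = $7.6380/$97.19 + 0.028 = 0.078589 + 0.028 = 0.106589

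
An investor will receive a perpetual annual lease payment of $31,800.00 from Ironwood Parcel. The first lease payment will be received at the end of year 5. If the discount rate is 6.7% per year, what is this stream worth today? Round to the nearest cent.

$366180.02

Value at end of year 4: C / r = $31,800.00 / 0.067 = $474,626.8657
Discount to today: PV = $474,626.8657 / (1 + 0.067)^4 = $474,626.8657 / 1.296157 = $366,180.02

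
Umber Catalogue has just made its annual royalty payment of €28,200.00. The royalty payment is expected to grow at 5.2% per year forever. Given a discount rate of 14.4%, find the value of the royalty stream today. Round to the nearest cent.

D₁ = D₀ × (1 + g) = €28,200.00 × 1.052 = €29,666.4000
Growing perpetuity: P = D₁ / (r − g) = €29,666.4000 / (0.144 − 0.052) = €322,460.87

€322460.87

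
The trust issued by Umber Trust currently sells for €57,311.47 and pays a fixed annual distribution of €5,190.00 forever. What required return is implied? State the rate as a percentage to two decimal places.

9.06%

P = C/r ⇒ r = C/P = €5,190.00/€57,311.47 = 0.090558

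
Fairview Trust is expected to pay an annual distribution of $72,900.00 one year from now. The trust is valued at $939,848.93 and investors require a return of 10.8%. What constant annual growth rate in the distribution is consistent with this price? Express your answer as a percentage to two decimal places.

3.04%

P = D₁/(r−g) ⇒ g = r − D₁/P = 0.108 − $72,900.00/$939,848.93 = 0.030434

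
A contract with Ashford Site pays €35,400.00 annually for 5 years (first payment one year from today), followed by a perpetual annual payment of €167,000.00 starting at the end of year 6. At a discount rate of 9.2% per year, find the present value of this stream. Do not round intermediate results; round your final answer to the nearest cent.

PV of 5-year annuity: €35,400.00 × [1 − (1+0.092)^−5] / 0.092 = 136982.07189
Perpetuity value at year 5: €167,000.00 / 0.092 = 1815217.39130
PV of perpetuity: 1815217.39130 / (1+0.092)^5 = 1169002.53237
Total PV = 136982.07189 + 1169002.53237 = 1305984.60426

€1305984.60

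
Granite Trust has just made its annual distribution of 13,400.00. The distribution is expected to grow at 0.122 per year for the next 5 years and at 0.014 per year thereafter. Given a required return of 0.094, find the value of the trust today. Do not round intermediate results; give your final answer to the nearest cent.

265045.01

D_1 = 15034.80000
D_2 = 16869.04560
D_3 = 18927.06916
D_4 = 21236.17160
D_5 = 23826.98454
Terminal value at year 5: TV = D_5×(1+g_2)/(r−g_2) = 24160.56232/0.08 = 302007.02900
P_0 = D_1/(1+r)^1 + D_2/(1+r)^2 + D_3/(1+r)^3 + D_4/(1+r)^4 + D_5/(1+r)^5 + TV/(1+r)^5
    = 13742.96161 + 14094.70103 + 14455.44292 + 14825.41769 + 15204.86166 + 192721.62148 = 265045.00639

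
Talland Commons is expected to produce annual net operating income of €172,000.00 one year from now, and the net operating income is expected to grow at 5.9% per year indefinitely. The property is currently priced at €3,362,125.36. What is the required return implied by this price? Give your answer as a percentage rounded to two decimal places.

11.02%

P = D₁/(r − g) ⇒ r = D₁/P + g = €172,000.0000/€3,362,125.36 + 0.059 = 0.051158 + 0.059 = 0.110158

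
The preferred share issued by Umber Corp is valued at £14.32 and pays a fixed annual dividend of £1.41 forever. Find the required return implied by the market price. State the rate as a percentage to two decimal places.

9.85%

P = C/r ⇒ r = C/P = £1.41/£14.32 = 0.098464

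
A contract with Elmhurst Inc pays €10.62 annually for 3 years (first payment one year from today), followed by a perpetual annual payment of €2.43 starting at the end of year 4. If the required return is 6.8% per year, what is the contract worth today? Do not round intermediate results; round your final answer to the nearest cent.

€57.31

PV of 3-year annuity: €10.62 × [1 − (1+0.068)^−3] / 0.068 = 27.97239
Perpetuity value at year 3: €2.43 / 0.068 = 35.73529
PV of perpetuity: 35.73529 / (1+0.068)^3 = 29.33483
Total PV = 27.97239 + 29.33483 = 57.30722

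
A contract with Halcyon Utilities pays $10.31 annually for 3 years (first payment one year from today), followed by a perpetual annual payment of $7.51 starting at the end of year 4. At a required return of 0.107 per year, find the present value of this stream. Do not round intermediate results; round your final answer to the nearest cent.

PV of 3-year annuity: $10.31 × [1 − (1+0.107)^−3] / 0.107 = 25.32674
Perpetuity value at year 3: $7.51 / 0.107 = 70.18692
PV of perpetuity: 70.18692 / (1+0.107)^3 = 51.73844
Total PV = 25.32674 + 51.73844 = 77.06518

$77.07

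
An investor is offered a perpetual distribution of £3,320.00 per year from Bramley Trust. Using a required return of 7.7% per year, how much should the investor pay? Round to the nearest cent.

Level perpetuity: PV = C / r = £3,320.00 / 0.077 = £43,116.88

£43116.88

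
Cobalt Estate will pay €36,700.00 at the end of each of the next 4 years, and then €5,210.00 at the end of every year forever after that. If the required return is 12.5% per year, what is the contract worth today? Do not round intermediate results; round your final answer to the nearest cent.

€136327.58

PV of 4-year annuity: €36,700.00 × [1 − (1+0.125)^−4] / 0.125 = 110306.96540
Perpetuity value at year 4: €5,210.00 / 0.125 = 41680.00000
PV of perpetuity: 41680.00000 / (1+0.125)^4 = 26020.61881
Total PV = 110306.96540 + 26020.61881 = 136327.58421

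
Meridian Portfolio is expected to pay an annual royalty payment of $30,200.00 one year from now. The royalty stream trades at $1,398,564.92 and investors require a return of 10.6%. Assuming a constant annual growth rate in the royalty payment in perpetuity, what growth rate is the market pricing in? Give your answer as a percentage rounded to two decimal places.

P = D₁/(r−g) ⇒ g = r − D₁/P = 0.106 − $30,200.00/$1,398,564.92 = 0.084406

8.44%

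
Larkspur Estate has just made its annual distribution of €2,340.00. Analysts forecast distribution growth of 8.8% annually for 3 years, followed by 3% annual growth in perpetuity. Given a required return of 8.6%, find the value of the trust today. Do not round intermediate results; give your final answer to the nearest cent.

€50323.40

D_1 = 2545.92000
D_2 = 2769.96096
D_3 = 3013.71752
Terminal value at year 3: TV = D_3×(1+g_2)/(r−g_2) = 3104.12905/0.056 = 55430.87590
P_0 = D_1/(1+r)^1 + D_2/(1+r)^2 + D_3/(1+r)^3 + TV/(1+r)^3
    = 2344.30939 + 2348.62672 + 2352.95200 + 43277.51000 = 50323.39812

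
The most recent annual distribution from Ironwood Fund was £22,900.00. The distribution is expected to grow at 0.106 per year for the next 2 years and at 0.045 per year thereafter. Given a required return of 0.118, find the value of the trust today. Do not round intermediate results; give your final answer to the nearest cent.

£365880.91

D_1 = 25327.40000
D_2 = 28012.10440
Terminal value at year 2: TV = D_2×(1+g_2)/(r−g_2) = 29272.64910/0.073 = 400995.19312
P_0 = D_1/(1+r)^1 + D_2/(1+r)^2 + TV/(1+r)^2
    = 22654.20394 + 22411.04611 + 320815.66009 = 365880.91014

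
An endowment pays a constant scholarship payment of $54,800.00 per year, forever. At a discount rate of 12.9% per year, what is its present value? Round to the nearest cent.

Level perpetuity: PV = C / r = $54,800.00 / 0.129 = $424,806.20

$424806.20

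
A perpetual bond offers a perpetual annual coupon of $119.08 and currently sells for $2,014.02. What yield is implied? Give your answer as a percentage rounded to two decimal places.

P = C/r ⇒ r = C/P = $119.08/$2,014.02 = 0.059126

5.91%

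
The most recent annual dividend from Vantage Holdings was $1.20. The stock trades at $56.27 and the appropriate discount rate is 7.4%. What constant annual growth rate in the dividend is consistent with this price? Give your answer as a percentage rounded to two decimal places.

P = D₀(1+g)/(r−g) ⇒ P(r−g) = D₀(1+g) ⇒ g(P+D₀) = P·r − D₀
g = (P·r − D₀)/(P + D₀) = ($56.27×0.074 − $1.20) / ($56.27 + $1.20) = 0.051574

5.16%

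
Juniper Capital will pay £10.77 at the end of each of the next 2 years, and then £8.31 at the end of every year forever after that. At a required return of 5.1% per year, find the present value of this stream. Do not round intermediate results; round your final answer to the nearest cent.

PV of 2-year annuity: £10.77 × [1 − (1+0.051)^−2] / 0.051 = 19.99751
Perpetuity value at year 2: £8.31 / 0.051 = 162.94118
PV of perpetuity: 162.94118 / (1+0.051)^2 = 147.51134
Total PV = 19.99751 + 147.51134 = 167.50885

£167.51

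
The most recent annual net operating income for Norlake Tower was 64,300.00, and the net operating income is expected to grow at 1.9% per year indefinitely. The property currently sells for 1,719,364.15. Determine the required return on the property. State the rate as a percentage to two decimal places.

5.71%

D₁ = 64,300.00 × 1.019 = 65,521.7000
P = D₁/(r − g) ⇒ r = D₁/P + g = 65,521.7000/1,719,364.15 + 0.019 = 0.038108 + 0.019 = 0.057108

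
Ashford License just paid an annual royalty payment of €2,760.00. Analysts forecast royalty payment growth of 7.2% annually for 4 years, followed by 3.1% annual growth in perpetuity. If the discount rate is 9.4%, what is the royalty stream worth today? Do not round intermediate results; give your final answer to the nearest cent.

€52138.55

D_1 = 2958.72000
D_2 = 3171.74784
D_3 = 3400.11368
D_4 = 3644.92187
Terminal value at year 4: TV = D_4×(1+g_2)/(r−g_2) = 3757.91445/0.063 = 59649.43568
P_0 = D_1/(1+r)^1 + D_2/(1+r)^2 + D_3/(1+r)^3 + D_4/(1+r)^4 + TV/(1+r)^4
    = 2704.49726 + 2650.11066 + 2596.81776 + 2544.59656 + 41642.52463 = 52138.54687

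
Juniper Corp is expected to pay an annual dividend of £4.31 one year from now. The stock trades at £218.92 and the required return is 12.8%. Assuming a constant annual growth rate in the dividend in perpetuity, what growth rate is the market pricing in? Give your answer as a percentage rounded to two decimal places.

P = D₁/(r−g) ⇒ g = r − D₁/P = 0.128 − £4.31/£218.92 = 0.108312

10.83%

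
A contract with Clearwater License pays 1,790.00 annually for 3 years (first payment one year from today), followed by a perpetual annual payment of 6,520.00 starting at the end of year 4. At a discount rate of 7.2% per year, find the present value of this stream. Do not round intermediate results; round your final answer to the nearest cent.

PV of 3-year annuity: 1,790.00 × [1 − (1+0.072)^−3] / 0.072 = 4680.41334
Perpetuity value at year 3: 6,520.00 / 0.072 = 90555.55556
PV of perpetuity: 90555.55556 / (1+0.072)^3 = 73507.34608
Total PV = 4680.41334 + 73507.34608 = 78187.75942

78187.76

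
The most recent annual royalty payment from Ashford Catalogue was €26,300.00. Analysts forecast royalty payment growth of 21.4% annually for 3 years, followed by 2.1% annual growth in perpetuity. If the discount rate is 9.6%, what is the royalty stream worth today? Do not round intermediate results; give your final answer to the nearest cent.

€583710.89

D_1 = 31928.20000
D_2 = 38760.83480
D_3 = 47055.65345
Terminal value at year 3: TV = D_3×(1+g_2)/(r−g_2) = 48043.82217/0.075 = 640584.29559
P_0 = D_1/(1+r)^1 + D_2/(1+r)^2 + D_3/(1+r)^3 + TV/(1+r)^3
    = 29131.56934 + 32267.99743 + 35742.10664 + 486569.21175 = 583710.88516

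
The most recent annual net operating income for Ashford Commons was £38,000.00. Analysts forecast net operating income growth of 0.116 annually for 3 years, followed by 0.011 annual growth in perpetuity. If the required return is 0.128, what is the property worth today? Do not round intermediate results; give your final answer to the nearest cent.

£429582.15

D_1 = 42408.00000
D_2 = 47327.32800
D_3 = 52817.29805
Terminal value at year 3: TV = D_3×(1+g_2)/(r−g_2) = 53398.28833/0.117 = 456395.62672
P_0 = D_1/(1+r)^1 + D_2/(1+r)^2 + D_3/(1+r)^3 + TV/(1+r)^3
    = 37595.74468 + 37195.78995 + 36800.09006 + 317990.52178 = 429582.14646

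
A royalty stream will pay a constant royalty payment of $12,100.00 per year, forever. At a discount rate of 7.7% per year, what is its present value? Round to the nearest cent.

Level perpetuity: PV = C / r = $12,100.00 / 0.077 = $157,142.86

$157142.86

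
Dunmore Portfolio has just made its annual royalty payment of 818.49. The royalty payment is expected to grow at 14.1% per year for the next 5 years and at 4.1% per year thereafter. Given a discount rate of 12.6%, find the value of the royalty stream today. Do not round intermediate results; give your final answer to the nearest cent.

D_1 = 933.89709
D_2 = 1065.57658
D_3 = 1215.82288
D_4 = 1387.25390
D_5 = 1582.85670
Terminal value at year 5: TV = D_5×(1+g_2)/(r−g_2) = 1647.75383/0.085 = 19385.33916
P_0 = D_1/(1+r)^1 + D_2/(1+r)^2 + D_3/(1+r)^3 + D_4/(1+r)^4 + D_5/(1+r)^5 + TV/(1+r)^5
    = 829.39351 + 840.44227 + 851.63821 + 862.98330 + 874.47953 + 10709.80223 = 14968.73905

14968.74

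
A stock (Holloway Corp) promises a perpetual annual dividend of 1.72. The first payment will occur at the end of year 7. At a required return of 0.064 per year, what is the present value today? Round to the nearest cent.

18.52

Value at end of year 6: C / r = 1.72 / 0.064 = 26.8750
Discount to today: PV = 26.8750 / (1 + 0.064)^6 = 26.8750 / 1.450941 = 18.52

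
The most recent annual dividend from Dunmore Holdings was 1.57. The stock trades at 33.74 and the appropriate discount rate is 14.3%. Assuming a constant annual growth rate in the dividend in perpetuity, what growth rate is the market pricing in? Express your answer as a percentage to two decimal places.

P = D₀(1+g)/(r−g) ⇒ P(r−g) = D₀(1+g) ⇒ g(P+D₀) = P·r − D₀
g = (P·r − D₀)/(P + D₀) = (33.74×0.143 − 1.57) / (33.74 + 1.57) = 0.092178

9.22%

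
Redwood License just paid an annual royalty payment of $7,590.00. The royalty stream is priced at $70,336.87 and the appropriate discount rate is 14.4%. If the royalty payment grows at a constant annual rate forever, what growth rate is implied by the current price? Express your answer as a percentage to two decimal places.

3.26%

P = D₀(1+g)/(r−g) ⇒ P(r−g) = D₀(1+g) ⇒ g(P+D₀) = P·r − D₀
g = (P·r − D₀)/(P + D₀) = ($70,336.87×0.144 − $7,590.00) / ($70,336.87 + $7,590.00) = 0.032576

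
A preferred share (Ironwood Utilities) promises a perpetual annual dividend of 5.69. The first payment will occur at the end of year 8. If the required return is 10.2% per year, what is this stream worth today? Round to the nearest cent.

Value at end of year 7: C / r = 5.69 / 0.102 = 55.7843
Discount to today: PV = 55.7843 / (1 + 0.102)^7 = 55.7843 / 1.973655 = 28.26

28.26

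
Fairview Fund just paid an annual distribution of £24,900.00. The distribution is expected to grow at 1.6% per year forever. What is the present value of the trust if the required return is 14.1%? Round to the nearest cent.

D₁ = D₀ × (1 + g) = £24,900.00 × 1.016 = £25,298.4000
Growing perpetuity: P = D₁ / (r − g) = £25,298.4000 / (0.141 − 0.016) = £202,387.20

£202387.20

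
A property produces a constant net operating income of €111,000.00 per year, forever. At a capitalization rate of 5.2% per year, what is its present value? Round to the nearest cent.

€2134615.38

Level perpetuity: PV = C / r = €111,000.00 / 0.052 = €2,134,615.38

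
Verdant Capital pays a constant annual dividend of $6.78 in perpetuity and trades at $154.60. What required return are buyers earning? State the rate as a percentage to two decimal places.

P = C/r ⇒ r = C/P = $6.78/$154.60 = 0.043855

4.39%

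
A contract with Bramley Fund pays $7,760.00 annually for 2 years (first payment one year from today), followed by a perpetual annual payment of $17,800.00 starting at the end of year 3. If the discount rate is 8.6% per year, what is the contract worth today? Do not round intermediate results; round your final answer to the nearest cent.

PV of 2-year annuity: $7,760.00 × [1 − (1+0.086)^−2] / 0.086 = 13725.12710
Perpetuity value at year 2: $17,800.00 / 0.086 = 206976.74419
PV of perpetuity: 206976.74419 / (1+0.086)^2 = 175493.84955
Total PV = 13725.12710 + 175493.84955 = 189218.97665

$189218.98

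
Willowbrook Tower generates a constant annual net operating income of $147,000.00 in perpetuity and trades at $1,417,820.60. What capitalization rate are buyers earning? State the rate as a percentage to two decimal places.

10.37%

P = C/r ⇒ r = C/P = $147,000.00/$1,417,820.60 = 0.103680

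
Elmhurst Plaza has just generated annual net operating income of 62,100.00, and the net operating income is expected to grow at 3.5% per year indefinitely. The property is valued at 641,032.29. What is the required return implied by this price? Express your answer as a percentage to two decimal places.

D₁ = 62,100.00 × 1.035 = 64,273.5000
P = D₁/(r − g) ⇒ r = D₁/P + g = 64,273.5000/641,032.29 + 0.035 = 0.100266 + 0.035 = 0.135266

13.53%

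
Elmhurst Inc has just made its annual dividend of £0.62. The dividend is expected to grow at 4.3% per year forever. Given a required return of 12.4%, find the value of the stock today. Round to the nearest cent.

£7.98

D₁ = D₀ × (1 + g) = £0.62 × 1.043 = £0.6467
Growing perpetuity: P = D₁ / (r − g) = £0.6467 / (0.124 − 0.043) = £7.98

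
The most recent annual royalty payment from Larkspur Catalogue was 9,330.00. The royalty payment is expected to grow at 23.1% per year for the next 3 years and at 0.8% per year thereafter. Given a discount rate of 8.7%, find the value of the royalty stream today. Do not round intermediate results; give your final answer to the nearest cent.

208984.81

D_1 = 11485.23000
D_2 = 14138.31813
D_3 = 17404.26962
Terminal value at year 3: TV = D_3×(1+g_2)/(r−g_2) = 17543.50377/0.079 = 222069.66804
P_0 = D_1/(1+r)^1 + D_2/(1+r)^2 + D_3/(1+r)^3 + TV/(1+r)^3
    = 10565.98896 + 11965.71519 + 13550.86973 + 172902.23657 = 208984.81045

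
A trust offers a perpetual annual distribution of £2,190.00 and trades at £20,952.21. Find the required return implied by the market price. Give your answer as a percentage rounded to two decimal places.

10.45%

P = C/r ⇒ r = C/P = £2,190.00/£20,952.21 = 0.104524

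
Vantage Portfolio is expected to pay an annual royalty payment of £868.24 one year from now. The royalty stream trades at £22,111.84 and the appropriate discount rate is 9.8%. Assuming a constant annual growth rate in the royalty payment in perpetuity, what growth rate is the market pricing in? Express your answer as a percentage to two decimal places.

P = D₁/(r−g) ⇒ g = r − D₁/P = 0.098 − £868.24/£22,111.84 = 0.058734

5.87%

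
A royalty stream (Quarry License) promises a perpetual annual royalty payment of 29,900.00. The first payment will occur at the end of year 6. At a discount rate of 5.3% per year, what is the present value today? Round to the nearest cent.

435766.12

Value at end of year 5: C / r = 29,900.00 / 0.053 = 564,150.9434
Discount to today: PV = 564,150.9434 / (1 + 0.053)^5 = 564,150.9434 / 1.294619 = 435,766.12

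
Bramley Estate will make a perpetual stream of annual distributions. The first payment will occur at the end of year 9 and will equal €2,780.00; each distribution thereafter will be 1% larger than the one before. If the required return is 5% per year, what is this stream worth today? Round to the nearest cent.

€47040.34

Value at end of year 8: C₁ / (r − g) = €2,780.00 / (0.05 − 0.01) = €69,500.0000
Discount to today: PV = €69,500.0000 / (1 + 0.05)^8 = €69,500.0000 / 1.477455 = €47,040.34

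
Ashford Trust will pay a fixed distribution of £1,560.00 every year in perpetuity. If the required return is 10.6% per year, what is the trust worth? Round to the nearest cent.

£14716.98

Level perpetuity: PV = C / r = £1,560.00 / 0.106 = £14,716.98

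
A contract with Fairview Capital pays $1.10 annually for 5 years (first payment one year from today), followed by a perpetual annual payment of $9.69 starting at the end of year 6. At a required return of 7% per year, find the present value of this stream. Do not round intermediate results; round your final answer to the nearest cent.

PV of 5-year annuity: $1.10 × [1 − (1+0.07)^−5] / 0.07 = 4.51022
Perpetuity value at year 5: $9.69 / 0.07 = 138.42857
PV of perpetuity: 138.42857 / (1+0.07)^5 = 98.69766
Total PV = 4.51022 + 98.69766 = 103.20788

$103.21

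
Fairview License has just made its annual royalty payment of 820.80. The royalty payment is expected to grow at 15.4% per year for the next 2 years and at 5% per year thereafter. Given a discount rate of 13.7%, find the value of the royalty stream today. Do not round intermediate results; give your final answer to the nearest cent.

D_1 = 947.20320
D_2 = 1093.07249
Terminal value at year 2: TV = D_2×(1+g_2)/(r−g_2) = 1147.72612/0.087 = 13192.25422
P_0 = D_1/(1+r)^1 + D_2/(1+r)^2 + TV/(1+r)^2
    = 833.07230 + 845.52808 + 10204.64926 = 11883.24964

11883.25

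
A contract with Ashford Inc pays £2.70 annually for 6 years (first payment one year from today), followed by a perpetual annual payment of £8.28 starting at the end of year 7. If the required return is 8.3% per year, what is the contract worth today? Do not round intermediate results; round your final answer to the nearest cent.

£74.20

PV of 6-year annuity: £2.70 × [1 − (1+0.083)^−6] / 0.083 = 12.36899
Perpetuity value at year 6: £8.28 / 0.083 = 99.75904
PV of perpetuity: 99.75904 / (1+0.083)^6 = 61.82747
Total PV = 12.36899 + 61.82747 = 74.19646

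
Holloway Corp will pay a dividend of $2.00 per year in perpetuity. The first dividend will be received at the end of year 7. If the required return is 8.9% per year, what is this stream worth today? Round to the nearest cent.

Value at end of year 6: C / r = $2.00 / 0.089 = $22.4719
Discount to today: PV = $22.4719 / (1 + 0.089)^6 = $22.4719 / 1.667890 = $13.47

$13.47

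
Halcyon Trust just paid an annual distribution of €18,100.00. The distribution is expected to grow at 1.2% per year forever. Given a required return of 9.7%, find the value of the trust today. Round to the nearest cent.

D₁ = D₀ × (1 + g) = €18,100.00 × 1.012 = €18,317.2000
Growing perpetuity: P = D₁ / (r − g) = €18,317.2000 / (0.097 − 0.012) = €215,496.47

€215496.47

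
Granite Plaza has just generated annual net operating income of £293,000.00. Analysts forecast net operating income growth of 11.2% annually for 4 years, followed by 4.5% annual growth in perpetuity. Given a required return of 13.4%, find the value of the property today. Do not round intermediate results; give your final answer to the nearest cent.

£4297228.33

D_1 = 325816.00000
D_2 = 362307.39200
D_3 = 402885.81990
D_4 = 448009.03173
Terminal value at year 4: TV = D_4×(1+g_2)/(r−g_2) = 468169.43816/0.089 = 5260330.76586
P_0 = D_1/(1+r)^1 + D_2/(1+r)^2 + D_3/(1+r)^3 + D_4/(1+r)^4 + TV/(1+r)^4
    = 287315.69665 + 281741.67079 + 276275.78300 + 270915.93535 + 3180979.24094 = 4297228.32673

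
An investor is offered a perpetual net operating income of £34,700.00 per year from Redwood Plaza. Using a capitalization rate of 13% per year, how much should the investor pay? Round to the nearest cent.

Level perpetuity: PV = C / r = £34,700.00 / 0.13 = £266,923.08

£266923.08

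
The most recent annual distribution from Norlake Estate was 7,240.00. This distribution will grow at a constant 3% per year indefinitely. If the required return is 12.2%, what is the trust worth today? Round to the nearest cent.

D₁ = D₀ × (1 + g) = 7,240.00 × 1.03 = 7,457.2000
Growing perpetuity: P = D₁ / (r − g) = 7,457.2000 / (0.122 − 0.03) = 81,056.52

81056.52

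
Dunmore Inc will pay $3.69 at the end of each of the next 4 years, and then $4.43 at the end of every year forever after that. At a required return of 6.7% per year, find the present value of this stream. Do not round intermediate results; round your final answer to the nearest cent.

$63.60

PV of 4-year annuity: $3.69 × [1 − (1+0.067)^−4] / 0.067 = 12.58393
Perpetuity value at year 4: $4.43 / 0.067 = 66.11940
PV of perpetuity: 66.11940 / (1+0.067)^4 = 51.01187
Total PV = 12.58393 + 51.01187 = 63.59580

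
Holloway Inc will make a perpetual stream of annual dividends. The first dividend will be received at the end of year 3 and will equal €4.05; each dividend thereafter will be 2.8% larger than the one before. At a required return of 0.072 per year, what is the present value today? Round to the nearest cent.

€80.10

Value at end of year 2: C₁ / (r − g) = €4.05 / (0.072 − 0.028) = €92.0455
Discount to today: PV = €92.0455 / (1 + 0.072)^2 = €92.0455 / 1.149184 = €80.10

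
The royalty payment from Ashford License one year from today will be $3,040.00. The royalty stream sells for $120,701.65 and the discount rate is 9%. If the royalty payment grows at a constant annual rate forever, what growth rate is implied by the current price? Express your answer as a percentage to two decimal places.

6.48%

P = D₁/(r−g) ⇒ g = r − D₁/P = 0.09 − $3,040.00/$120,701.65 = 0.064814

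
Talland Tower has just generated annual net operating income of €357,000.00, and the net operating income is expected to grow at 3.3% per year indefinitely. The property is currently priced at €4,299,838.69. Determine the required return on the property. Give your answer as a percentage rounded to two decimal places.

D₁ = €357,000.00 × 1.033 = €368,781.0000
P = D₁/(r − g) ⇒ r = D₁/P + g = €368,781.0000/€4,299,838.69 + 0.033 = 0.085766 + 0.033 = 0.118766

11.88%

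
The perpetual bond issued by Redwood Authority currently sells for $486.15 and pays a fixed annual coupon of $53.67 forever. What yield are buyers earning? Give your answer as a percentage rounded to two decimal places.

11.04%

P = C/r ⇒ r = C/P = $53.67/$486.15 = 0.110398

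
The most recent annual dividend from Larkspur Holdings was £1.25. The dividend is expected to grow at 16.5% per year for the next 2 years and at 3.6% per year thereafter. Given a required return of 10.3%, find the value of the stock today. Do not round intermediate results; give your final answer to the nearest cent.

£24.28

D_1 = 1.45625
D_2 = 1.69653
Terminal value at year 2: TV = D_2×(1+g_2)/(r−g_2) = 1.75761/0.067 = 26.23293
P_0 = D_1/(1+r)^1 + D_2/(1+r)^2 + TV/(1+r)^2
    = 1.32026 + 1.39448 + 21.56234 = 24.27707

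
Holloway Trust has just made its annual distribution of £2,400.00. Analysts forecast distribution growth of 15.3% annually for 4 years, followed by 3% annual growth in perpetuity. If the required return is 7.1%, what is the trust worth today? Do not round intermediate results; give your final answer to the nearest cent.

£92572.30

D_1 = 2767.20000
D_2 = 3190.58160
D_3 = 3678.74058
D_4 = 4241.58789
Terminal value at year 4: TV = D_4×(1+g_2)/(r−g_2) = 4368.83553/0.041 = 106556.96417
P_0 = D_1/(1+r)^1 + D_2/(1+r)^2 + D_3/(1+r)^3 + D_4/(1+r)^4 + TV/(1+r)^4
    = 2583.75350 + 2781.57590 + 2994.54436 + 3223.81853 + 80988.61192 = 92572.30421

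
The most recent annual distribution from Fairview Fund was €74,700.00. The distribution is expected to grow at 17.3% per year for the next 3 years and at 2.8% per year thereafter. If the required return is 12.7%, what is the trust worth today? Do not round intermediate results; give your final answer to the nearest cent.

D_1 = 87623.10000
D_2 = 102781.89630
D_3 = 120563.16436
Terminal value at year 3: TV = D_3×(1+g_2)/(r−g_2) = 123938.93296/0.099 = 1251908.41376
P_0 = D_1/(1+r)^1 + D_2/(1+r)^2 + D_3/(1+r)^3 + TV/(1+r)^3
    = 77748.97959 + 80922.40733 + 84225.36273 + 874582.55442 = 1117479.30408

€1117479.30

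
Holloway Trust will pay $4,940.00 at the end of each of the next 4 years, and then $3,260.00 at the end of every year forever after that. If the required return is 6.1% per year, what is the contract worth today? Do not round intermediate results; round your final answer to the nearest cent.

PV of 4-year annuity: $4,940.00 × [1 − (1+0.061)^−4] / 0.061 = 17078.49780
Perpetuity value at year 4: $3,260.00 / 0.061 = 53442.62295
PV of perpetuity: 53442.62295 / (1+0.061)^4 = 42172.19728
Total PV = 17078.49780 + 42172.19728 = 59250.69508

$59250.70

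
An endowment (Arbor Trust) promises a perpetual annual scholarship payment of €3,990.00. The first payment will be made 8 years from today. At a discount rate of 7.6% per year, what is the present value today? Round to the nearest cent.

Value at end of year 7: C / r = €3,990.00 / 0.076 = €52,500.0000
Discount to today: PV = €52,500.0000 / (1 + 0.076)^7 = €52,500.0000 / 1.669882 = €31,439.34

€31439.34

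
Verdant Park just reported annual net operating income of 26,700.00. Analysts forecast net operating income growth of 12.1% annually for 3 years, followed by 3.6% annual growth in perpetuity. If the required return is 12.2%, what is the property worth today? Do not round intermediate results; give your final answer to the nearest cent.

400739.93

D_1 = 29930.70000
D_2 = 33552.31470
D_3 = 37612.14478
Terminal value at year 3: TV = D_3×(1+g_2)/(r−g_2) = 38966.18199/0.086 = 453095.13943
P_0 = D_1/(1+r)^1 + D_2/(1+r)^2 + D_3/(1+r)^3 + TV/(1+r)^3
    = 26676.20321 + 26652.42763 + 26628.67323 + 320782.62176 = 400739.92583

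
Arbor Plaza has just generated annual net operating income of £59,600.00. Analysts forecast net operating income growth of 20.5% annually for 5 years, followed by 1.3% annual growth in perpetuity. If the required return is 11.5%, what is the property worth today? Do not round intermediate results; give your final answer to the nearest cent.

£1251015.68

D_1 = 71818.00000
D_2 = 86540.69000
D_3 = 104281.53145
D_4 = 125659.24540
D_5 = 151419.39070
Terminal value at year 5: TV = D_5×(1+g_2)/(r−g_2) = 153387.84278/0.102 = 1503802.38022
P_0 = D_1/(1+r)^1 + D_2/(1+r)^2 + D_3/(1+r)^3 + D_4/(1+r)^4 + D_5/(1+r)^5 + TV/(1+r)^5
    = 64410.76233 + 69609.83732 + 75228.56858 + 81300.82972 + 87863.22853 + 872602.45594 = 1251015.68242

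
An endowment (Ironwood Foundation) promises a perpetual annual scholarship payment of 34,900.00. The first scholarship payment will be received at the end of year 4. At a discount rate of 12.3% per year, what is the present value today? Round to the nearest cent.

200346.17

Value at end of year 3: C / r = 34,900.00 / 0.123 = 283,739.8374
Discount to today: PV = 283,739.8374 / (1 + 0.123)^3 = 283,739.8374 / 1.416248 = 200,346.17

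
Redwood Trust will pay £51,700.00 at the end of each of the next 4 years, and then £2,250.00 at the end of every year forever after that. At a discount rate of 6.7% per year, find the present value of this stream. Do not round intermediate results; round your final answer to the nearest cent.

PV of 4-year annuity: £51,700.00 × [1 − (1+0.067)^−4] / 0.067 = 176311.38730
Perpetuity value at year 4: £2,250.00 / 0.067 = 33582.08955
PV of perpetuity: 33582.08955 / (1+0.067)^4 = 25908.96341
Total PV = 176311.38730 + 25908.96341 = 202220.35072

£202220.35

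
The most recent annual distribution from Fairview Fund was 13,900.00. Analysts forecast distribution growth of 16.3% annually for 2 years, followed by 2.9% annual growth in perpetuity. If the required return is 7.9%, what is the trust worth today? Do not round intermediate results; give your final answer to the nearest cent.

D_1 = 16165.70000
D_2 = 18800.70910
Terminal value at year 2: TV = D_2×(1+g_2)/(r−g_2) = 19345.92966/0.05 = 386918.59328
P_0 = D_1/(1+r)^1 + D_2/(1+r)^2 + TV/(1+r)^2
    = 14982.11307 + 16148.46849 + 332335.48147 = 363466.06302

363466.06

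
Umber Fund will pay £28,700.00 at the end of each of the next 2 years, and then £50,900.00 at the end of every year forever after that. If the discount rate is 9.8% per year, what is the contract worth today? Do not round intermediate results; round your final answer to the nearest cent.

£480755.17

PV of 2-year annuity: £28,700.00 × [1 − (1+0.098)^−2] / 0.098 = 49943.92852
Perpetuity value at year 2: £50,900.00 / 0.098 = 519387.75510
PV of perpetuity: 519387.75510 / (1+0.098)^2 = 430811.24076
Total PV = 49943.92852 + 430811.24076 = 480755.16928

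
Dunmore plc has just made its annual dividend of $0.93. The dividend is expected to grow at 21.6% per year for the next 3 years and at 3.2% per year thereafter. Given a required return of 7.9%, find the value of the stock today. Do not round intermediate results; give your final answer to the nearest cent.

D_1 = 1.13088
D_2 = 1.37515
D_3 = 1.67218
Terminal value at year 3: TV = D_3×(1+g_2)/(r−g_2) = 1.72569/0.047 = 36.71686
P_0 = D_1/(1+r)^1 + D_2/(1+r)^2 + D_3/(1+r)^3 + TV/(1+r)^3
    = 1.04808 + 1.18116 + 1.33113 + 29.22814 = 32.78850

$32.79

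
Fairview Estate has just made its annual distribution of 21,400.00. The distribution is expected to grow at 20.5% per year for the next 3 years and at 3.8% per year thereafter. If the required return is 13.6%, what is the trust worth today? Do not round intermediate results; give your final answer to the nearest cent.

342846.90

D_1 = 25787.00000
D_2 = 31073.33500
D_3 = 37443.36867
Terminal value at year 3: TV = D_3×(1+g_2)/(r−g_2) = 38866.21668/0.098 = 396594.04780
P_0 = D_1/(1+r)^1 + D_2/(1+r)^2 + D_3/(1+r)^3 + TV/(1+r)^3
    = 22699.82394 + 24078.59846 + 25541.11897 + 270527.36211 = 342846.90349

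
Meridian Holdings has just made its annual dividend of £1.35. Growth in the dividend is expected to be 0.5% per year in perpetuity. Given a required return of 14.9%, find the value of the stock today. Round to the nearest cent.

£9.42

D₁ = D₀ × (1 + g) = £1.35 × 1.005 = £1.3568
Growing perpetuity: P = D₁ / (r − g) = £1.3568 / (0.149 − 0.005) = £9.42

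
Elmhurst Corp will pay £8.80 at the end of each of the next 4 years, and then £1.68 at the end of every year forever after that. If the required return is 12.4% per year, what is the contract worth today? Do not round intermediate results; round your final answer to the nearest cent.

£34.99

PV of 4-year annuity: £8.80 × [1 − (1+0.124)^−4] / 0.124 = 26.50505
Perpetuity value at year 4: £1.68 / 0.124 = 13.54839
PV of perpetuity: 13.54839 / (1+0.124)^4 = 8.48833
Total PV = 26.50505 + 8.48833 = 34.99338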